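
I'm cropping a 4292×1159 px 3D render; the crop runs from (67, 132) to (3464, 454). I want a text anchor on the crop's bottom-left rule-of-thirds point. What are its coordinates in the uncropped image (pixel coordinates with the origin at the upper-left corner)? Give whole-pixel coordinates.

Crop width = 3464 − 67 = 3397 px; one third is 1132.33 px.
Crop height = 454 − 132 = 322 px; one third is 107.33 px.
The bottom-left point is one-third across and two-thirds down within the crop:
x = 67 + 1 × 1132.33 ≈ 1199; y = 132 + 2 × 107.33 ≈ 347.

(1199, 347)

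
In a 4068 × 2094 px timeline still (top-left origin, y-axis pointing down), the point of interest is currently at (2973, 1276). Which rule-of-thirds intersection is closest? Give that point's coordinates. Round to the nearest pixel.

(2712, 1396)

Third lines: x ∈ {1356, 2712}, y ∈ {698, 1396}.
2973 is closer to x = 2712; 1276 is closer to y = 1396.
So the nearest intersection is the lower-right power point.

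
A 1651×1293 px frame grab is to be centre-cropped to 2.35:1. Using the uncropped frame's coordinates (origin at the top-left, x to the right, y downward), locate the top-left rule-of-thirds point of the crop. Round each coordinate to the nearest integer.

x = 550 px, y = 529 px

1651/1293 < 2.35/1, so the 2.35:1 crop keeps the full width 1651 and trims height to 1651 × 1/2.35 = 702.55 px.
Top offset = (1293 − 702.55)/2 = 295.22 px; left offset = 0.
Top-left is one-third across and one-third down within the crop:
x = 0.00 + 1 × 1651.00/3 ≈ 550; y = 295.22 + 1 × 702.55/3 ≈ 529.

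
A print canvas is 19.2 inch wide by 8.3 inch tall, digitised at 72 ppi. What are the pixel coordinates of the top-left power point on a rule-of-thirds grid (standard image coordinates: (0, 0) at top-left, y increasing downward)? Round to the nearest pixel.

x = 461 px, y = 199 px

In pixels the canvas is 19.2 × 72 = 1382.4 wide and 8.3 × 72 = 597.6 tall.
The top-left point is one-third across and one-third down:
x = 1 × 1382.4/3 ≈ 461; y = 1 × 597.6/3 ≈ 199.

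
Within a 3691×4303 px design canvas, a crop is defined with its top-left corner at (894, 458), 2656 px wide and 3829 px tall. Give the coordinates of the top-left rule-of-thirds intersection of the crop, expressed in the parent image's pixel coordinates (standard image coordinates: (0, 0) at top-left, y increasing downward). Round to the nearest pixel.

One third of the crop width 2656 is 885.33 px.
One third of the crop height 3829 is 1276.33 px.
The top-left point is one-third across and one-third down within the crop:
x = 894 + 1 × 885.33 ≈ 1779; y = 458 + 1 × 1276.33 ≈ 1734.

(1779, 1734)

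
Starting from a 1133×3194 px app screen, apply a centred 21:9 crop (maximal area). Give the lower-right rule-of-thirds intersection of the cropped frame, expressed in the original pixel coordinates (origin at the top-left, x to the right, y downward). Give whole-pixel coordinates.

1133/3194 < 21/9, so the 21:9 crop keeps the full width 1133 and trims height to 1133 × 9/21 = 485.57 px.
Top offset = (3194 − 485.57)/2 = 1354.21 px; left offset = 0.
Lower-right is two-thirds across and two-thirds down within the crop:
x = 0.00 + 2 × 1133.00/3 ≈ 755; y = 1354.21 + 2 × 485.57/3 ≈ 1678.

x = 755 px, y = 1678 px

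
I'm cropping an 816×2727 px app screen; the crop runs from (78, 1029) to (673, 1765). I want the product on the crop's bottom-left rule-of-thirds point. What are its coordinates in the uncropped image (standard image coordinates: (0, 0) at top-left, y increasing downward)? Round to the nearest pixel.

Crop width = 673 − 78 = 595 px; one third is 198.33 px.
Crop height = 1765 − 1029 = 736 px; one third is 245.33 px.
The bottom-left point is one-third across and two-thirds down within the crop:
x = 78 + 1 × 198.33 ≈ 276; y = 1029 + 2 × 245.33 ≈ 1520.

(276, 1520)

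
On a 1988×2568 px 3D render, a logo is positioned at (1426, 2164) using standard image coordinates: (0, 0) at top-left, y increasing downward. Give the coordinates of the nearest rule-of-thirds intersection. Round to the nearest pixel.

Third lines: x ∈ {663, 1325}, y ∈ {856, 1712}.
1426 is closer to x = 1325; 2164 is closer to y = 1712.
So the nearest intersection is the lower-right power point.

(1325, 1712)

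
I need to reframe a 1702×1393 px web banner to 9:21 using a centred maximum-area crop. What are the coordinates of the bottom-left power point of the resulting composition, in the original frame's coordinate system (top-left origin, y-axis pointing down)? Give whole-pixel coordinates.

x = 752 px, y = 929 px

1702/1393 > 9/21, so the 9:21 crop keeps the full height 1393 and trims width to 1393 × 9/21 = 597.00 px.
Left offset = (1702 − 597.00)/2 = 552.50 px; top offset = 0.
Bottom-left is one-third across and two-thirds down within the crop:
x = 552.50 + 1 × 597.00/3 ≈ 752; y = 0.00 + 2 × 1393.00/3 ≈ 929.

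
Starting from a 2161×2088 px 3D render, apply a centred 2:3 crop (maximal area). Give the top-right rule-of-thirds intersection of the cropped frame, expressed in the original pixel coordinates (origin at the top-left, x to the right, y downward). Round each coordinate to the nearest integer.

(1313, 696)

2161/2088 > 2/3, so the 2:3 crop keeps the full height 2088 and trims width to 2088 × 2/3 = 1392.00 px.
Left offset = (2161 − 1392.00)/2 = 384.50 px; top offset = 0.
Top-right is two-thirds across and one-third down within the crop:
x = 384.50 + 2 × 1392.00/3 ≈ 1313; y = 0.00 + 1 × 2088.00/3 ≈ 696.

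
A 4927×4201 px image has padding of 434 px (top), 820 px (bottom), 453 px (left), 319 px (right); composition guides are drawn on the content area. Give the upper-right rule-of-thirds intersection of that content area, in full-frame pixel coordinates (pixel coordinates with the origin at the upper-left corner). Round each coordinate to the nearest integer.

Content width = 4927 − 453 − 319 = 4155 px; content height = 4201 − 434 − 820 = 2947 px.
Upper-right is two-thirds across and one-third down within the content area.
x = 453 + 2 × 4155/3 = 453 + 2770.00 ≈ 3223
y = 434 + 1 × 2947/3 = 434 + 982.33 ≈ 1416

(3223, 1416)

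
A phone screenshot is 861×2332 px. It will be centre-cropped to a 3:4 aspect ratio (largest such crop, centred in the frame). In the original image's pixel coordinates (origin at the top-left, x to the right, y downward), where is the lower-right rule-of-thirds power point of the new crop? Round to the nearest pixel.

861/2332 < 3/4, so the 3:4 crop keeps the full width 861 and trims height to 861 × 4/3 = 1148.00 px.
Top offset = (2332 − 1148.00)/2 = 592.00 px; left offset = 0.
Lower-right is two-thirds across and two-thirds down within the crop:
x = 0.00 + 2 × 861.00/3 ≈ 574; y = 592.00 + 2 × 1148.00/3 ≈ 1357.

x = 574 px, y = 1357 px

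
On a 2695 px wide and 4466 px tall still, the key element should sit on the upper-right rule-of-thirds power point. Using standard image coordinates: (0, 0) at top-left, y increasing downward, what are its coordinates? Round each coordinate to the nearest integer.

The upper-right point sits two-thirds of the way across and one-third of the way down.
x = 2 × 2695/3 ≈ 1797; y = 1 × 4466/3 ≈ 1489.

x = 1797 px, y = 1489 px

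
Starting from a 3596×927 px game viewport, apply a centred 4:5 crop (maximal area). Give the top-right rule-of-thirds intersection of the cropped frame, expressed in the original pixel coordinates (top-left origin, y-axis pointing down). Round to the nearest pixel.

(1922, 309)

3596/927 > 4/5, so the 4:5 crop keeps the full height 927 and trims width to 927 × 4/5 = 741.60 px.
Left offset = (3596 − 741.60)/2 = 1427.20 px; top offset = 0.
Top-right is two-thirds across and one-third down within the crop:
x = 1427.20 + 2 × 741.60/3 ≈ 1922; y = 0.00 + 1 × 927.00/3 ≈ 309.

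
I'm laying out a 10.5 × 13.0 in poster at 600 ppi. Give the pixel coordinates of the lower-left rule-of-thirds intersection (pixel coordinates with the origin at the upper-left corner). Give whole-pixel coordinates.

x = 2100 px, y = 5200 px

In pixels the canvas is 10.5 × 600 = 6300 wide and 13.0 × 600 = 7800 tall.
The lower-left point is one-third across and two-thirds down:
x = 1 × 6300/3 ≈ 2100; y = 2 × 7800/3 ≈ 5200.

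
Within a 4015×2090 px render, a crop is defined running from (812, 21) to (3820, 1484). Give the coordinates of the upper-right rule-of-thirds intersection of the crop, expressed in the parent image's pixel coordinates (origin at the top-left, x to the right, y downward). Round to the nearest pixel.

Crop width = 3820 − 812 = 3008 px; one third is 1002.67 px.
Crop height = 1484 − 21 = 1463 px; one third is 487.67 px.
The upper-right point is two-thirds across and one-third down within the crop:
x = 812 + 2 × 1002.67 ≈ 2817; y = 21 + 1 × 487.67 ≈ 509.

(2817, 509)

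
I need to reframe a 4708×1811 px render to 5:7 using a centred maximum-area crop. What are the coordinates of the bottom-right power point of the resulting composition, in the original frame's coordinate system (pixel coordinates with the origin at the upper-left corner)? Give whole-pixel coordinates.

4708/1811 > 5/7, so the 5:7 crop keeps the full height 1811 and trims width to 1811 × 5/7 = 1293.57 px.
Left offset = (4708 − 1293.57)/2 = 1707.21 px; top offset = 0.
Bottom-right is two-thirds across and two-thirds down within the crop:
x = 1707.21 + 2 × 1293.57/3 ≈ 2570; y = 0.00 + 2 × 1811.00/3 ≈ 1207.

x = 2570 px, y = 1207 px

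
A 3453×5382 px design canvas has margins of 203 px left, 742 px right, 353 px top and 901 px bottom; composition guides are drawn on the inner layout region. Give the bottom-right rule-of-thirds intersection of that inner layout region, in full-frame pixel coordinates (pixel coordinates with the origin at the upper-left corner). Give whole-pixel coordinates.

x = 1875 px, y = 3105 px

Content width = 3453 − 203 − 742 = 2508 px; content height = 5382 − 353 − 901 = 4128 px.
Bottom-right is two-thirds across and two-thirds down within the inner layout region.
x = 203 + 2 × 2508/3 = 203 + 1672.00 ≈ 1875
y = 353 + 2 × 4128/3 = 353 + 2752.00 ≈ 3105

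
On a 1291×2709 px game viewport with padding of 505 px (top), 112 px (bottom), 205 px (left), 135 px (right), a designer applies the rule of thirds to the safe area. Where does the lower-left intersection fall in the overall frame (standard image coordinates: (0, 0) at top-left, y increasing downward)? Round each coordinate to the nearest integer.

Content width = 1291 − 205 − 135 = 951 px; content height = 2709 − 505 − 112 = 2092 px.
Lower-left is one-third across and two-thirds down within the safe area.
x = 205 + 1 × 951/3 = 205 + 317.00 ≈ 522
y = 505 + 2 × 2092/3 = 505 + 1394.67 ≈ 1900

x = 522 px, y = 1900 px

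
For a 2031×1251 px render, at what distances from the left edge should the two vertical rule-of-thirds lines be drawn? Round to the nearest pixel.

677 px and 1354 px

2031 / 3 = 677, so the vertical lines sit at one and two thirds of 2031.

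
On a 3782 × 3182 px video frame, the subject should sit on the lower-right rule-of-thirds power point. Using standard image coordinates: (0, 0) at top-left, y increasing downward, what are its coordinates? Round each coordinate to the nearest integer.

x = 2521 px, y = 2121 px

The lower-right point sits two-thirds of the way across and two-thirds of the way down.
x = 2 × 3782/3 ≈ 2521; y = 2 × 3182/3 ≈ 2121.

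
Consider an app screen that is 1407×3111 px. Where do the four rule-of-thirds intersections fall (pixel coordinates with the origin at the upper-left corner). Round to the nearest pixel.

One third of 1407 is 469; one third of 3111 is 1037.
Vertical third lines at x = 469 and x = 938; horizontal third lines at y = 1037 and y = 2074.

(469, 1037), (938, 1037), (469, 2074), (938, 2074)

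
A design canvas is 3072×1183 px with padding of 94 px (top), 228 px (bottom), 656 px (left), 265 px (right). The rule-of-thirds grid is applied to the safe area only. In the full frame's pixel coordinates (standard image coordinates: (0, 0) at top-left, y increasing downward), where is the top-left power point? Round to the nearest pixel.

x = 1373 px, y = 381 px

Content width = 3072 − 656 − 265 = 2151 px; content height = 1183 − 94 − 228 = 861 px.
Top-left is one-third across and one-third down within the safe area.
x = 656 + 1 × 2151/3 = 656 + 717.00 ≈ 1373
y = 94 + 1 × 861/3 = 94 + 287.00 ≈ 381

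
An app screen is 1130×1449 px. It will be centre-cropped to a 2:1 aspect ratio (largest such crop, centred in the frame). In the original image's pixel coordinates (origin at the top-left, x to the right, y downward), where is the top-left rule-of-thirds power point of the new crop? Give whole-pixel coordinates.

1130/1449 < 2/1, so the 2:1 crop keeps the full width 1130 and trims height to 1130 × 1/2 = 565.00 px.
Top offset = (1449 − 565.00)/2 = 442.00 px; left offset = 0.
Top-left is one-third across and one-third down within the crop:
x = 0.00 + 1 × 1130.00/3 ≈ 377; y = 442.00 + 1 × 565.00/3 ≈ 630.

(377, 630)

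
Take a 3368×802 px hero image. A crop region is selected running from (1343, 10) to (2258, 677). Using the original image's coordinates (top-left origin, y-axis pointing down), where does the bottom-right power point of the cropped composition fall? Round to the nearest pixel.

x = 1953 px, y = 455 px

Crop width = 2258 − 1343 = 915 px; one third is 305.00 px.
Crop height = 677 − 10 = 667 px; one third is 222.33 px.
The bottom-right point is two-thirds across and two-thirds down within the crop:
x = 1343 + 2 × 305.00 ≈ 1953; y = 10 + 2 × 222.33 ≈ 455.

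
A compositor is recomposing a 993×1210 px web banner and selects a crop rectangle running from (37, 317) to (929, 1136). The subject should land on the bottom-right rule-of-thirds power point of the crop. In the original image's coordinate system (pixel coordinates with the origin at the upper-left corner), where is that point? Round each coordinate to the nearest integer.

Crop width = 929 − 37 = 892 px; one third is 297.33 px.
Crop height = 1136 − 317 = 819 px; one third is 273.00 px.
The bottom-right point is two-thirds across and two-thirds down within the crop:
x = 37 + 2 × 297.33 ≈ 632; y = 317 + 2 × 273.00 ≈ 863.

x = 632 px, y = 863 px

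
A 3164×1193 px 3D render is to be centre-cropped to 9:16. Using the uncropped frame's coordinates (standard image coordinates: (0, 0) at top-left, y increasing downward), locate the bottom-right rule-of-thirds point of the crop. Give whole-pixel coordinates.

3164/1193 > 9/16, so the 9:16 crop keeps the full height 1193 and trims width to 1193 × 9/16 = 671.06 px.
Left offset = (3164 − 671.06)/2 = 1246.47 px; top offset = 0.
Bottom-right is two-thirds across and two-thirds down within the crop:
x = 1246.47 + 2 × 671.06/3 ≈ 1694; y = 0.00 + 2 × 1193.00/3 ≈ 795.

(1694, 795)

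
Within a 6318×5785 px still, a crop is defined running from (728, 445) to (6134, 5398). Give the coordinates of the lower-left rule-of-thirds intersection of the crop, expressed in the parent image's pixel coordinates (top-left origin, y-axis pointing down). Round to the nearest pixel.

Crop width = 6134 − 728 = 5406 px; one third is 1802.00 px.
Crop height = 5398 − 445 = 4953 px; one third is 1651.00 px.
The lower-left point is one-third across and two-thirds down within the crop:
x = 728 + 1 × 1802.00 ≈ 2530; y = 445 + 2 × 1651.00 ≈ 3747.

x = 2530 px, y = 3747 px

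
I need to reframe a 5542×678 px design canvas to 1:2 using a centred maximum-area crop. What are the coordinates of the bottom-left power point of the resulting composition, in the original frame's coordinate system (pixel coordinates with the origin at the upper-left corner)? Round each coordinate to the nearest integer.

x = 2715 px, y = 452 px

5542/678 > 1/2, so the 1:2 crop keeps the full height 678 and trims width to 678 × 1/2 = 339.00 px.
Left offset = (5542 − 339.00)/2 = 2601.50 px; top offset = 0.
Bottom-left is one-third across and two-thirds down within the crop:
x = 2601.50 + 1 × 339.00/3 ≈ 2715; y = 0.00 + 2 × 678.00/3 ≈ 452.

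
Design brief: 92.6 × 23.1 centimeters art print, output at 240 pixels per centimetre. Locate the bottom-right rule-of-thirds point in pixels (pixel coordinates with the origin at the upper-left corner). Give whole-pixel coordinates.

x = 14816 px, y = 3696 px

In pixels the canvas is 92.6 × 240 = 22224 wide and 23.1 × 240 = 5544 tall.
The bottom-right point is two-thirds across and two-thirds down:
x = 2 × 22224/3 ≈ 14816; y = 2 × 5544/3 ≈ 3696.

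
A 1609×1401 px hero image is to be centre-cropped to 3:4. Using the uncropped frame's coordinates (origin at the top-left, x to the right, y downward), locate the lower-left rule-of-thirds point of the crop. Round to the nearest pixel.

1609/1401 > 3/4, so the 3:4 crop keeps the full height 1401 and trims width to 1401 × 3/4 = 1050.75 px.
Left offset = (1609 − 1050.75)/2 = 279.12 px; top offset = 0.
Lower-left is one-third across and two-thirds down within the crop:
x = 279.12 + 1 × 1050.75/3 ≈ 629; y = 0.00 + 2 × 1401.00/3 ≈ 934.

x = 629 px, y = 934 px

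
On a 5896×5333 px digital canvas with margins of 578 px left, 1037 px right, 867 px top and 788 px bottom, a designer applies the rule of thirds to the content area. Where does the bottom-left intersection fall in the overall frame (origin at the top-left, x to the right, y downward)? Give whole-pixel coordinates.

(2005, 3319)

Content width = 5896 − 578 − 1037 = 4281 px; content height = 5333 − 867 − 788 = 3678 px.
Bottom-left is one-third across and two-thirds down within the content area.
x = 578 + 1 × 4281/3 = 578 + 1427.00 ≈ 2005
y = 867 + 2 × 3678/3 = 867 + 2452.00 ≈ 3319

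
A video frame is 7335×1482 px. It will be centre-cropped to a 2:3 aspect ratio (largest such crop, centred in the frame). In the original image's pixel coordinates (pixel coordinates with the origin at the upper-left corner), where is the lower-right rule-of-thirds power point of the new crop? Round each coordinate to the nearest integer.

(3832, 988)

7335/1482 > 2/3, so the 2:3 crop keeps the full height 1482 and trims width to 1482 × 2/3 = 988.00 px.
Left offset = (7335 − 988.00)/2 = 3173.50 px; top offset = 0.
Lower-right is two-thirds across and two-thirds down within the crop:
x = 3173.50 + 2 × 988.00/3 ≈ 3832; y = 0.00 + 2 × 1482.00/3 ≈ 988.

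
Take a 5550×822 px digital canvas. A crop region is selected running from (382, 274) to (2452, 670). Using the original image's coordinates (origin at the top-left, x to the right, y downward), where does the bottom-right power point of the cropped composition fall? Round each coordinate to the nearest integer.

x = 1762 px, y = 538 px

Crop width = 2452 − 382 = 2070 px; one third is 690.00 px.
Crop height = 670 − 274 = 396 px; one third is 132.00 px.
The bottom-right point is two-thirds across and two-thirds down within the crop:
x = 382 + 2 × 690.00 ≈ 1762; y = 274 + 2 × 132.00 ≈ 538.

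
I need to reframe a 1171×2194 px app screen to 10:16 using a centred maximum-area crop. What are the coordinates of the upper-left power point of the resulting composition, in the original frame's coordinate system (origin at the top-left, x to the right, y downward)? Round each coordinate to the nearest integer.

1171/2194 < 10/16, so the 10:16 crop keeps the full width 1171 and trims height to 1171 × 16/10 = 1873.60 px.
Top offset = (2194 − 1873.60)/2 = 160.20 px; left offset = 0.
Upper-left is one-third across and one-third down within the crop:
x = 0.00 + 1 × 1171.00/3 ≈ 390; y = 160.20 + 1 × 1873.60/3 ≈ 785.

x = 390 px, y = 785 px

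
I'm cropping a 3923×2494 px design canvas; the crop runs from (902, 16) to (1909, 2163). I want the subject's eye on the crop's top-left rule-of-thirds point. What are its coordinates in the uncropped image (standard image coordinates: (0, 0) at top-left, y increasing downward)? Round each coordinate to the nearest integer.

x = 1238 px, y = 732 px

Crop width = 1909 − 902 = 1007 px; one third is 335.67 px.
Crop height = 2163 − 16 = 2147 px; one third is 715.67 px.
The top-left point is one-third across and one-third down within the crop:
x = 902 + 1 × 335.67 ≈ 1238; y = 16 + 1 × 715.67 ≈ 732.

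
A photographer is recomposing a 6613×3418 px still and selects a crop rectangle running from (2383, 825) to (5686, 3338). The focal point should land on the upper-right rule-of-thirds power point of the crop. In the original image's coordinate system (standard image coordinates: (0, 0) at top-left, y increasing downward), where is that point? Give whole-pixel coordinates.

Crop width = 5686 − 2383 = 3303 px; one third is 1101.00 px.
Crop height = 3338 − 825 = 2513 px; one third is 837.67 px.
The upper-right point is two-thirds across and one-third down within the crop:
x = 2383 + 2 × 1101.00 ≈ 4585; y = 825 + 1 × 837.67 ≈ 1663.

(4585, 1663)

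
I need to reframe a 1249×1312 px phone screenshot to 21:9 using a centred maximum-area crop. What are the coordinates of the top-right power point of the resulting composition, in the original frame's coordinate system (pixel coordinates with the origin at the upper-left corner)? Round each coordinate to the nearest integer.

(833, 567)

1249/1312 < 21/9, so the 21:9 crop keeps the full width 1249 and trims height to 1249 × 9/21 = 535.29 px.
Top offset = (1312 − 535.29)/2 = 388.36 px; left offset = 0.
Top-right is two-thirds across and one-third down within the crop:
x = 0.00 + 2 × 1249.00/3 ≈ 833; y = 388.36 + 1 × 535.29/3 ≈ 567.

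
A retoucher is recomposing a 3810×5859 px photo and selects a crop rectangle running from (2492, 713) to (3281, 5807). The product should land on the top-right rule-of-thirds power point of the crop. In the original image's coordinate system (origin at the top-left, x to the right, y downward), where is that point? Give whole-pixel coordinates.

(3018, 2411)

Crop width = 3281 − 2492 = 789 px; one third is 263.00 px.
Crop height = 5807 − 713 = 5094 px; one third is 1698.00 px.
The top-right point is two-thirds across and one-third down within the crop:
x = 2492 + 2 × 263.00 ≈ 3018; y = 713 + 1 × 1698.00 ≈ 2411.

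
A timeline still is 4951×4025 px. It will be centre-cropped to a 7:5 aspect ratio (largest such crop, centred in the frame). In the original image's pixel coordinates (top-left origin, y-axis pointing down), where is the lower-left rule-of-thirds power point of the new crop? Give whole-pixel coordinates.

(1650, 2602)

4951/4025 < 7/5, so the 7:5 crop keeps the full width 4951 and trims height to 4951 × 5/7 = 3536.43 px.
Top offset = (4025 − 3536.43)/2 = 244.29 px; left offset = 0.
Lower-left is one-third across and two-thirds down within the crop:
x = 0.00 + 1 × 4951.00/3 ≈ 1650; y = 244.29 + 2 × 3536.43/3 ≈ 2602.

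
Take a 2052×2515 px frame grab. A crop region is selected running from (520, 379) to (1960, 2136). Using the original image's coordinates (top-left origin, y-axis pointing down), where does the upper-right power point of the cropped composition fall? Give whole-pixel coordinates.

Crop width = 1960 − 520 = 1440 px; one third is 480.00 px.
Crop height = 2136 − 379 = 1757 px; one third is 585.67 px.
The upper-right point is two-thirds across and one-third down within the crop:
x = 520 + 2 × 480.00 ≈ 1480; y = 379 + 1 × 585.67 ≈ 965.

(1480, 965)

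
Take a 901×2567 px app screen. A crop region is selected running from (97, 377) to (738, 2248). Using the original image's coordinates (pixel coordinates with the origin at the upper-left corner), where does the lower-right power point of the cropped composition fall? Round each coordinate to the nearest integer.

Crop width = 738 − 97 = 641 px; one third is 213.67 px.
Crop height = 2248 − 377 = 1871 px; one third is 623.67 px.
The lower-right point is two-thirds across and two-thirds down within the crop:
x = 97 + 2 × 213.67 ≈ 524; y = 377 + 2 × 623.67 ≈ 1624.

x = 524 px, y = 1624 px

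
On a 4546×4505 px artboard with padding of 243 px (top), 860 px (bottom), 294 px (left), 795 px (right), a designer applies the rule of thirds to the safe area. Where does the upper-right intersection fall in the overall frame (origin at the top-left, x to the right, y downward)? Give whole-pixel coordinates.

Content width = 4546 − 294 − 795 = 3457 px; content height = 4505 − 243 − 860 = 3402 px.
Upper-right is two-thirds across and one-third down within the safe area.
x = 294 + 2 × 3457/3 = 294 + 2304.67 ≈ 2599
y = 243 + 1 × 3402/3 = 243 + 1134.00 ≈ 1377

(2599, 1377)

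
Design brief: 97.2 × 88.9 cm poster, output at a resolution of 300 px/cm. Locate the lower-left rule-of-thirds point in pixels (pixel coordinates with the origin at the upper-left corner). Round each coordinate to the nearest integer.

In pixels the canvas is 97.2 × 300 = 29160 wide and 88.9 × 300 = 26670 tall.
The lower-left point is one-third across and two-thirds down:
x = 1 × 29160/3 ≈ 9720; y = 2 × 26670/3 ≈ 17780.

x = 9720 px, y = 17780 px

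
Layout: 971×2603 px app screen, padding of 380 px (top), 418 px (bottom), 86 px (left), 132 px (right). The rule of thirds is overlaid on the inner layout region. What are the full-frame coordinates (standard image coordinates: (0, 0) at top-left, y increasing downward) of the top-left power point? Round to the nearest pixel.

(337, 982)

Content width = 971 − 86 − 132 = 753 px; content height = 2603 − 380 − 418 = 1805 px.
Top-left is one-third across and one-third down within the inner layout region.
x = 86 + 1 × 753/3 = 86 + 251.00 ≈ 337
y = 380 + 1 × 1805/3 = 380 + 601.67 ≈ 982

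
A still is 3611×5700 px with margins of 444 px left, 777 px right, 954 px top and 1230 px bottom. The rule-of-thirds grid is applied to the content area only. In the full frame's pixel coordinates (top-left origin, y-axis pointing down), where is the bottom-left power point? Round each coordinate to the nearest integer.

x = 1241 px, y = 3298 px

Content width = 3611 − 444 − 777 = 2390 px; content height = 5700 − 954 − 1230 = 3516 px.
Bottom-left is one-third across and two-thirds down within the content area.
x = 444 + 1 × 2390/3 = 444 + 796.67 ≈ 1241
y = 954 + 2 × 3516/3 = 954 + 2344.00 ≈ 3298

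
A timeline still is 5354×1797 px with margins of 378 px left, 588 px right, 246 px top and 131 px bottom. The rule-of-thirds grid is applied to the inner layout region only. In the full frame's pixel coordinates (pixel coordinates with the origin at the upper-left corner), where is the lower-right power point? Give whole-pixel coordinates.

Content width = 5354 − 378 − 588 = 4388 px; content height = 1797 − 246 − 131 = 1420 px.
Lower-right is two-thirds across and two-thirds down within the inner layout region.
x = 378 + 2 × 4388/3 = 378 + 2925.33 ≈ 3303
y = 246 + 2 × 1420/3 = 246 + 946.67 ≈ 1193

(3303, 1193)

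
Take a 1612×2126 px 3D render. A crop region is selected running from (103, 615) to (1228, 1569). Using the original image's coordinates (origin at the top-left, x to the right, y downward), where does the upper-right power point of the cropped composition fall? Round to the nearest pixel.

Crop width = 1228 − 103 = 1125 px; one third is 375.00 px.
Crop height = 1569 − 615 = 954 px; one third is 318.00 px.
The upper-right point is two-thirds across and one-third down within the crop:
x = 103 + 2 × 375.00 ≈ 853; y = 615 + 1 × 318.00 ≈ 933.

x = 853 px, y = 933 px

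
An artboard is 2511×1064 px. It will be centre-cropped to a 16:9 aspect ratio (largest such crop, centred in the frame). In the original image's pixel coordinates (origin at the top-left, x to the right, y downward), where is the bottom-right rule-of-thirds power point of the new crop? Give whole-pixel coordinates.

x = 1571 px, y = 709 px

2511/1064 > 16/9, so the 16:9 crop keeps the full height 1064 and trims width to 1064 × 16/9 = 1891.56 px.
Left offset = (2511 − 1891.56)/2 = 309.72 px; top offset = 0.
Bottom-right is two-thirds across and two-thirds down within the crop:
x = 309.72 + 2 × 1891.56/3 ≈ 1571; y = 0.00 + 2 × 1064.00/3 ≈ 709.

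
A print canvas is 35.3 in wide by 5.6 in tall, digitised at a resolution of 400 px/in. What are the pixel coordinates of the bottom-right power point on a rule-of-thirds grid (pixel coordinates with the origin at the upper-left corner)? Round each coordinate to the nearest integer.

x = 9413 px, y = 1493 px

In pixels the canvas is 35.3 × 400 = 14120 wide and 5.6 × 400 = 2240 tall.
The bottom-right point is two-thirds across and two-thirds down:
x = 2 × 14120/3 ≈ 9413; y = 2 × 2240/3 ≈ 1493.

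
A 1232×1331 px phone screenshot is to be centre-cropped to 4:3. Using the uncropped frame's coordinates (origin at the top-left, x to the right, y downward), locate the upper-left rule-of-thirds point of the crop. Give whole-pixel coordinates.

x = 411 px, y = 512 px

1232/1331 < 4/3, so the 4:3 crop keeps the full width 1232 and trims height to 1232 × 3/4 = 924.00 px.
Top offset = (1331 − 924.00)/2 = 203.50 px; left offset = 0.
Upper-left is one-third across and one-third down within the crop:
x = 0.00 + 1 × 1232.00/3 ≈ 411; y = 203.50 + 1 × 924.00/3 ≈ 512.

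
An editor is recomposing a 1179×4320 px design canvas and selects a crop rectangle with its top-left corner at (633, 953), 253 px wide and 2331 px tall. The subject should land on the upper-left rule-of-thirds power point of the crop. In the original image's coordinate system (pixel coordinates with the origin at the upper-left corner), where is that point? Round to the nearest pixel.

One third of the crop width 253 is 84.33 px.
One third of the crop height 2331 is 777.00 px.
The upper-left point is one-third across and one-third down within the crop:
x = 633 + 1 × 84.33 ≈ 717; y = 953 + 1 × 777.00 ≈ 1730.

x = 717 px, y = 1730 px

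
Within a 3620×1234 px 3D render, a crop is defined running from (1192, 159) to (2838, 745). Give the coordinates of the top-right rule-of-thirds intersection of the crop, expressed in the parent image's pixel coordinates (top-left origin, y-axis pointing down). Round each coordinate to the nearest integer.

(2289, 354)

Crop width = 2838 − 1192 = 1646 px; one third is 548.67 px.
Crop height = 745 − 159 = 586 px; one third is 195.33 px.
The top-right point is two-thirds across and one-third down within the crop:
x = 1192 + 2 × 548.67 ≈ 2289; y = 159 + 1 × 195.33 ≈ 354.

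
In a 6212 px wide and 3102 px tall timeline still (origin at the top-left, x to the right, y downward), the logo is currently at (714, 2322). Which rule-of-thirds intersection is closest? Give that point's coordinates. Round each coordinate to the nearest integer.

x = 2071 px, y = 2068 px

Third lines: x ∈ {2071, 4141}, y ∈ {1034, 2068}.
714 is closer to x = 2071; 2322 is closer to y = 2068.
So the nearest intersection is the lower-left power point.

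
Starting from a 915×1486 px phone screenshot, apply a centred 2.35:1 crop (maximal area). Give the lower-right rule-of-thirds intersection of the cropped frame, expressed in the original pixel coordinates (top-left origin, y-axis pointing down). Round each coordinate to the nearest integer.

x = 610 px, y = 808 px

915/1486 < 2.35/1, so the 2.35:1 crop keeps the full width 915 and trims height to 915 × 1/2.35 = 389.36 px.
Top offset = (1486 − 389.36)/2 = 548.32 px; left offset = 0.
Lower-right is two-thirds across and two-thirds down within the crop:
x = 0.00 + 2 × 915.00/3 ≈ 610; y = 548.32 + 2 × 389.36/3 ≈ 808.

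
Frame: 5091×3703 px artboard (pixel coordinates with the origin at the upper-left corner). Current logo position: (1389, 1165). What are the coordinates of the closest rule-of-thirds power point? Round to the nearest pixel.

x = 1697 px, y = 1234 px

Third lines: x ∈ {1697, 3394}, y ∈ {1234, 2469}.
1389 is closer to x = 1697; 1165 is closer to y = 1234.
So the nearest intersection is the upper-left power point.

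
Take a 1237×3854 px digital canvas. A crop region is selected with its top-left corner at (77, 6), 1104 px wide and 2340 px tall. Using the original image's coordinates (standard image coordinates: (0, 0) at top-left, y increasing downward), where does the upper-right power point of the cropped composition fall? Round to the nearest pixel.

(813, 786)

One third of the crop width 1104 is 368.00 px.
One third of the crop height 2340 is 780.00 px.
The upper-right point is two-thirds across and one-third down within the crop:
x = 77 + 2 × 368.00 ≈ 813; y = 6 + 1 × 780.00 ≈ 786.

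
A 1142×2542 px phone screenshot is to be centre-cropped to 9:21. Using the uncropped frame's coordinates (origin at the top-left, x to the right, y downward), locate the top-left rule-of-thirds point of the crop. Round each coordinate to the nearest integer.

(389, 847)

1142/2542 > 9/21, so the 9:21 crop keeps the full height 2542 and trims width to 2542 × 9/21 = 1089.43 px.
Left offset = (1142 − 1089.43)/2 = 26.29 px; top offset = 0.
Top-left is one-third across and one-third down within the crop:
x = 26.29 + 1 × 1089.43/3 ≈ 389; y = 0.00 + 1 × 2542.00/3 ≈ 847.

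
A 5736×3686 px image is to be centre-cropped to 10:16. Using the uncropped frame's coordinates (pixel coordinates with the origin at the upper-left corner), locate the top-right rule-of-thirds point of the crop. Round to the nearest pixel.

5736/3686 > 10/16, so the 10:16 crop keeps the full height 3686 and trims width to 3686 × 10/16 = 2303.75 px.
Left offset = (5736 − 2303.75)/2 = 1716.12 px; top offset = 0.
Top-right is two-thirds across and one-third down within the crop:
x = 1716.12 + 2 × 2303.75/3 ≈ 3252; y = 0.00 + 1 × 3686.00/3 ≈ 1229.

x = 3252 px, y = 1229 px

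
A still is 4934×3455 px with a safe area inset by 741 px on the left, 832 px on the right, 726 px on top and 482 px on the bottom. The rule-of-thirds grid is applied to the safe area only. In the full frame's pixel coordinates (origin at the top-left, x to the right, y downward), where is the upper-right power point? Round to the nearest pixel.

Content width = 4934 − 741 − 832 = 3361 px; content height = 3455 − 726 − 482 = 2247 px.
Upper-right is two-thirds across and one-third down within the safe area.
x = 741 + 2 × 3361/3 = 741 + 2240.67 ≈ 2982
y = 726 + 1 × 2247/3 = 726 + 749.00 ≈ 1475

(2982, 1475)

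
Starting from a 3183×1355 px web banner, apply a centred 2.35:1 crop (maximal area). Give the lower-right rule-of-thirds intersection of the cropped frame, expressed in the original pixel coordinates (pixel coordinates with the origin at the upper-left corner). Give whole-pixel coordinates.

3183/1355 < 2.35/1, so the 2.35:1 crop keeps the full width 3183 and trims height to 3183 × 1/2.35 = 1354.47 px.
Top offset = (1355 − 1354.47)/2 = 0.27 px; left offset = 0.
Lower-right is two-thirds across and two-thirds down within the crop:
x = 0.00 + 2 × 3183.00/3 ≈ 2122; y = 0.27 + 2 × 1354.47/3 ≈ 903.

x = 2122 px, y = 903 px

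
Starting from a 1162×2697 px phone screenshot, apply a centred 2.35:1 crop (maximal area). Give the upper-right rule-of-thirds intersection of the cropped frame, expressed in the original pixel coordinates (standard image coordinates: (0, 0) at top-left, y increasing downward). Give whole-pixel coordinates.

(775, 1266)

1162/2697 < 2.35/1, so the 2.35:1 crop keeps the full width 1162 and trims height to 1162 × 1/2.35 = 494.47 px.
Top offset = (2697 − 494.47)/2 = 1101.27 px; left offset = 0.
Upper-right is two-thirds across and one-third down within the crop:
x = 0.00 + 2 × 1162.00/3 ≈ 775; y = 1101.27 + 1 × 494.47/3 ≈ 1266.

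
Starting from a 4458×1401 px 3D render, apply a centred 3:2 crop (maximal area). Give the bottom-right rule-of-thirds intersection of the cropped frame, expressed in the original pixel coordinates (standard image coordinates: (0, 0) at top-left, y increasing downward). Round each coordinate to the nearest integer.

(2579, 934)

4458/1401 > 3/2, so the 3:2 crop keeps the full height 1401 and trims width to 1401 × 3/2 = 2101.50 px.
Left offset = (4458 − 2101.50)/2 = 1178.25 px; top offset = 0.
Bottom-right is two-thirds across and two-thirds down within the crop:
x = 1178.25 + 2 × 2101.50/3 ≈ 2579; y = 0.00 + 2 × 1401.00/3 ≈ 934.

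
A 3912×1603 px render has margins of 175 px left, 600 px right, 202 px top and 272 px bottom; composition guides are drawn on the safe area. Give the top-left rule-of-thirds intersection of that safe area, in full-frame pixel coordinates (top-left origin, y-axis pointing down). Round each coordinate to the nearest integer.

Content width = 3912 − 175 − 600 = 3137 px; content height = 1603 − 202 − 272 = 1129 px.
Top-left is one-third across and one-third down within the safe area.
x = 175 + 1 × 3137/3 = 175 + 1045.67 ≈ 1221
y = 202 + 1 × 1129/3 = 202 + 376.33 ≈ 578

x = 1221 px, y = 578 px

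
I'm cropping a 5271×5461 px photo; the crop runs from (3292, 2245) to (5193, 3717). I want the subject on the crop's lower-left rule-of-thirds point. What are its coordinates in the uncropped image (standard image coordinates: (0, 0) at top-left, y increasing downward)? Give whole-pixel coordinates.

(3926, 3226)

Crop width = 5193 − 3292 = 1901 px; one third is 633.67 px.
Crop height = 3717 − 2245 = 1472 px; one third is 490.67 px.
The lower-left point is one-third across and two-thirds down within the crop:
x = 3292 + 1 × 633.67 ≈ 3926; y = 2245 + 2 × 490.67 ≈ 3226.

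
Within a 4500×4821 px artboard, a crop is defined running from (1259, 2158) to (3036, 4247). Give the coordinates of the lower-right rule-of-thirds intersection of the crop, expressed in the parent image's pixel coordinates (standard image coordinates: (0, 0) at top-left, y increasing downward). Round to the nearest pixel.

Crop width = 3036 − 1259 = 1777 px; one third is 592.33 px.
Crop height = 4247 − 2158 = 2089 px; one third is 696.33 px.
The lower-right point is two-thirds across and two-thirds down within the crop:
x = 1259 + 2 × 592.33 ≈ 2444; y = 2158 + 2 × 696.33 ≈ 3551.

x = 2444 px, y = 3551 px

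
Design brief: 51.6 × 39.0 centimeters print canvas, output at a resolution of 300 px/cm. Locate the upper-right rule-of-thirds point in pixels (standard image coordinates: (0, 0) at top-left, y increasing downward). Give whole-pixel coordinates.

In pixels the canvas is 51.6 × 300 = 15480 wide and 39.0 × 300 = 11700 tall.
The upper-right point is two-thirds across and one-third down:
x = 2 × 15480/3 ≈ 10320; y = 1 × 11700/3 ≈ 3900.

x = 10320 px, y = 3900 px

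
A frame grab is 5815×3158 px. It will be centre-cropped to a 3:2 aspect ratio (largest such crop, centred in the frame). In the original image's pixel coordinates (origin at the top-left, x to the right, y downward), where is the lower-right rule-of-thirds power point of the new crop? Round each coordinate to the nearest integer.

(3697, 2105)

5815/3158 > 3/2, so the 3:2 crop keeps the full height 3158 and trims width to 3158 × 3/2 = 4737.00 px.
Left offset = (5815 − 4737.00)/2 = 539.00 px; top offset = 0.
Lower-right is two-thirds across and two-thirds down within the crop:
x = 539.00 + 2 × 4737.00/3 ≈ 3697; y = 0.00 + 2 × 3158.00/3 ≈ 2105.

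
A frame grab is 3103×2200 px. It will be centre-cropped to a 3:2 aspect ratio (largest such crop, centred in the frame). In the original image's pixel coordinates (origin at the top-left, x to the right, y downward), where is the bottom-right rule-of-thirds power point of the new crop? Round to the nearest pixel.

3103/2200 < 3/2, so the 3:2 crop keeps the full width 3103 and trims height to 3103 × 2/3 = 2068.67 px.
Top offset = (2200 − 2068.67)/2 = 65.67 px; left offset = 0.
Bottom-right is two-thirds across and two-thirds down within the crop:
x = 0.00 + 2 × 3103.00/3 ≈ 2069; y = 65.67 + 2 × 2068.67/3 ≈ 1445.

x = 2069 px, y = 1445 px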